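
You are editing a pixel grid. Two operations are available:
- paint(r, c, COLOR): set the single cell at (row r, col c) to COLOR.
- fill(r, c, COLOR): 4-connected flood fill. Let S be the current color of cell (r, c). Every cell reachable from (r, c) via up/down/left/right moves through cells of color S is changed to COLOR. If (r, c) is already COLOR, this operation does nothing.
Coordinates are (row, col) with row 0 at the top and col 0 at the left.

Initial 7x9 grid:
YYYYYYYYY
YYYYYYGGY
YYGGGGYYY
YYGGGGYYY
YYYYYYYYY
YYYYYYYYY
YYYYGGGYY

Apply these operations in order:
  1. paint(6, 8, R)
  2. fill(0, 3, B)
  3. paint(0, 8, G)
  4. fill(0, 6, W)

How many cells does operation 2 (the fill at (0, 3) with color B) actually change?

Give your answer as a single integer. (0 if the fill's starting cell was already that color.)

After op 1 paint(6,8,R):
YYYYYYYYY
YYYYYYGGY
YYGGGGYYY
YYGGGGYYY
YYYYYYYYY
YYYYYYYYY
YYYYGGGYR
After op 2 fill(0,3,B) [49 cells changed]:
BBBBBBBBB
BBBBBBGGB
BBGGGGBBB
BBGGGGBBB
BBBBBBBBB
BBBBBBBBB
BBBBGGGBR

Answer: 49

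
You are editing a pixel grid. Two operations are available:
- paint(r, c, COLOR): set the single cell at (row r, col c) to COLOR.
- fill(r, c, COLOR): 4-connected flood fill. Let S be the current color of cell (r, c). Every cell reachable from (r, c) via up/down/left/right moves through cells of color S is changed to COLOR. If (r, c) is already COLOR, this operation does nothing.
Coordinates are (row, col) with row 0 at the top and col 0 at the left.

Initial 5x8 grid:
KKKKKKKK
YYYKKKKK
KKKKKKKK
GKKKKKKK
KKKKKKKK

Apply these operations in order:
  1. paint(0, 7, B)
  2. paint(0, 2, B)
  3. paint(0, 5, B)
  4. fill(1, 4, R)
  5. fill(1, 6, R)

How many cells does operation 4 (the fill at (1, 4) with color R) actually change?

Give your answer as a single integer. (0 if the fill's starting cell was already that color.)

After op 1 paint(0,7,B):
KKKKKKKB
YYYKKKKK
KKKKKKKK
GKKKKKKK
KKKKKKKK
After op 2 paint(0,2,B):
KKBKKKKB
YYYKKKKK
KKKKKKKK
GKKKKKKK
KKKKKKKK
After op 3 paint(0,5,B):
KKBKKBKB
YYYKKKKK
KKKKKKKK
GKKKKKKK
KKKKKKKK
After op 4 fill(1,4,R) [31 cells changed]:
KKBRRBRB
YYYRRRRR
RRRRRRRR
GRRRRRRR
RRRRRRRR

Answer: 31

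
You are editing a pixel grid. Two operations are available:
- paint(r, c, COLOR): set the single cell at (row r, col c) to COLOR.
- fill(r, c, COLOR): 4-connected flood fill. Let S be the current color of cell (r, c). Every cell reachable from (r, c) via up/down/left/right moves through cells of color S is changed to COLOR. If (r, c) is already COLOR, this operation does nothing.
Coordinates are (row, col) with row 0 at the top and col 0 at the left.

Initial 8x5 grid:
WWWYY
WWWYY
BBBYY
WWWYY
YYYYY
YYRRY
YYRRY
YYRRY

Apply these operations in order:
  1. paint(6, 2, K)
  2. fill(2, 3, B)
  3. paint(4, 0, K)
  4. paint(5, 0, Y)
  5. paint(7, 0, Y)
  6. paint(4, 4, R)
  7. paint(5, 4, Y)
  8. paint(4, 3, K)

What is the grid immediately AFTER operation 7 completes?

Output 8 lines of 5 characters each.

After op 1 paint(6,2,K):
WWWYY
WWWYY
BBBYY
WWWYY
YYYYY
YYRRY
YYKRY
YYRRY
After op 2 fill(2,3,B) [22 cells changed]:
WWWBB
WWWBB
BBBBB
WWWBB
BBBBB
BBRRB
BBKRB
BBRRB
After op 3 paint(4,0,K):
WWWBB
WWWBB
BBBBB
WWWBB
KBBBB
BBRRB
BBKRB
BBRRB
After op 4 paint(5,0,Y):
WWWBB
WWWBB
BBBBB
WWWBB
KBBBB
YBRRB
BBKRB
BBRRB
After op 5 paint(7,0,Y):
WWWBB
WWWBB
BBBBB
WWWBB
KBBBB
YBRRB
BBKRB
YBRRB
After op 6 paint(4,4,R):
WWWBB
WWWBB
BBBBB
WWWBB
KBBBR
YBRRB
BBKRB
YBRRB
After op 7 paint(5,4,Y):
WWWBB
WWWBB
BBBBB
WWWBB
KBBBR
YBRRY
BBKRB
YBRRB

Answer: WWWBB
WWWBB
BBBBB
WWWBB
KBBBR
YBRRY
BBKRB
YBRRB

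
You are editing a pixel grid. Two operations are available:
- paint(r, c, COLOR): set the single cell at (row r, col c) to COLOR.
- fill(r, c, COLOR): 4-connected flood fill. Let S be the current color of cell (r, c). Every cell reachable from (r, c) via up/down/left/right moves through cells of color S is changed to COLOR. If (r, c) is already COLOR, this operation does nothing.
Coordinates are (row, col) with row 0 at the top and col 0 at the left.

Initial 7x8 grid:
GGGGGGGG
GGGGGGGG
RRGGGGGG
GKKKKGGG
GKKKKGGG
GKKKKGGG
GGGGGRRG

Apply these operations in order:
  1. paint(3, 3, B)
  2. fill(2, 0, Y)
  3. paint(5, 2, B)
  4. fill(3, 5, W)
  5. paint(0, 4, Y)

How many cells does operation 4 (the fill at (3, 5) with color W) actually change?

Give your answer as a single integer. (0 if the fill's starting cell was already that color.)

Answer: 32

Derivation:
After op 1 paint(3,3,B):
GGGGGGGG
GGGGGGGG
RRGGGGGG
GKKBKGGG
GKKKKGGG
GKKKKGGG
GGGGGRRG
After op 2 fill(2,0,Y) [2 cells changed]:
GGGGGGGG
GGGGGGGG
YYGGGGGG
GKKBKGGG
GKKKKGGG
GKKKKGGG
GGGGGRRG
After op 3 paint(5,2,B):
GGGGGGGG
GGGGGGGG
YYGGGGGG
GKKBKGGG
GKKKKGGG
GKBKKGGG
GGGGGRRG
After op 4 fill(3,5,W) [32 cells changed]:
WWWWWWWW
WWWWWWWW
YYWWWWWW
GKKBKWWW
GKKKKWWW
GKBKKWWW
GGGGGRRW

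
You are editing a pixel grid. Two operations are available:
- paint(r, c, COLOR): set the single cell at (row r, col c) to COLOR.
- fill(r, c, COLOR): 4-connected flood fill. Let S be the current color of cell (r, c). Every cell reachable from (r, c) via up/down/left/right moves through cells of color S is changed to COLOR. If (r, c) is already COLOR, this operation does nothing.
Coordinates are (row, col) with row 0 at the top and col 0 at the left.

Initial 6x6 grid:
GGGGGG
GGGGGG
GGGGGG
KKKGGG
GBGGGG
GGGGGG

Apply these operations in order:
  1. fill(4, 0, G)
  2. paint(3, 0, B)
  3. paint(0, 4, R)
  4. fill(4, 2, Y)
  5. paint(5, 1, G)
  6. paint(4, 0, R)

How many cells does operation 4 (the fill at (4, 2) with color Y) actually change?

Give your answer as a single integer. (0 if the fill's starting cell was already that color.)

After op 1 fill(4,0,G) [0 cells changed]:
GGGGGG
GGGGGG
GGGGGG
KKKGGG
GBGGGG
GGGGGG
After op 2 paint(3,0,B):
GGGGGG
GGGGGG
GGGGGG
BKKGGG
GBGGGG
GGGGGG
After op 3 paint(0,4,R):
GGGGRG
GGGGGG
GGGGGG
BKKGGG
GBGGGG
GGGGGG
After op 4 fill(4,2,Y) [31 cells changed]:
YYYYRY
YYYYYY
YYYYYY
BKKYYY
YBYYYY
YYYYYY

Answer: 31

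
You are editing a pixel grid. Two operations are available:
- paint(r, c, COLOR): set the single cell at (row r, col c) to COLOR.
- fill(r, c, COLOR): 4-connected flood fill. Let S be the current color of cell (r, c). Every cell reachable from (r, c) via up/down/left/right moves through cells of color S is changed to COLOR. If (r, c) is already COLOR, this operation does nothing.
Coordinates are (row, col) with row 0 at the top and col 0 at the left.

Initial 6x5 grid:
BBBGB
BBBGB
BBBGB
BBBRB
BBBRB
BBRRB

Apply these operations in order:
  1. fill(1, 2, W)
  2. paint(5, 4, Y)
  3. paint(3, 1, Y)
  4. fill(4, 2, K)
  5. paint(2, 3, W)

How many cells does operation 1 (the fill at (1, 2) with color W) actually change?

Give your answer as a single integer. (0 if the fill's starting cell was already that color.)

Answer: 17

Derivation:
After op 1 fill(1,2,W) [17 cells changed]:
WWWGB
WWWGB
WWWGB
WWWRB
WWWRB
WWRRB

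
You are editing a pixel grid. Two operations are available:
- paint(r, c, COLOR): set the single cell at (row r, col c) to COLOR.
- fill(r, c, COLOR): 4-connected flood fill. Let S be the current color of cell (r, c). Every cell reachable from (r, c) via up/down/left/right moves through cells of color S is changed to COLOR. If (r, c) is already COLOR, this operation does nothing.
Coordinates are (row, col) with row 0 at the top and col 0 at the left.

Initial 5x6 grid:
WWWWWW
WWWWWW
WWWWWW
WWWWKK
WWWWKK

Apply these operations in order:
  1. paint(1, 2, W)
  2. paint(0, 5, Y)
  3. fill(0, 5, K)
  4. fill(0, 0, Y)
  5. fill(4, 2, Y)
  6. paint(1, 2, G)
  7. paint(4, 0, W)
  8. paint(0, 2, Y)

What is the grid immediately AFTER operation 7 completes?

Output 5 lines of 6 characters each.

Answer: YYYYYK
YYGYYY
YYYYYY
YYYYKK
WYYYKK

Derivation:
After op 1 paint(1,2,W):
WWWWWW
WWWWWW
WWWWWW
WWWWKK
WWWWKK
After op 2 paint(0,5,Y):
WWWWWY
WWWWWW
WWWWWW
WWWWKK
WWWWKK
After op 3 fill(0,5,K) [1 cells changed]:
WWWWWK
WWWWWW
WWWWWW
WWWWKK
WWWWKK
After op 4 fill(0,0,Y) [25 cells changed]:
YYYYYK
YYYYYY
YYYYYY
YYYYKK
YYYYKK
After op 5 fill(4,2,Y) [0 cells changed]:
YYYYYK
YYYYYY
YYYYYY
YYYYKK
YYYYKK
After op 6 paint(1,2,G):
YYYYYK
YYGYYY
YYYYYY
YYYYKK
YYYYKK
After op 7 paint(4,0,W):
YYYYYK
YYGYYY
YYYYYY
YYYYKK
WYYYKK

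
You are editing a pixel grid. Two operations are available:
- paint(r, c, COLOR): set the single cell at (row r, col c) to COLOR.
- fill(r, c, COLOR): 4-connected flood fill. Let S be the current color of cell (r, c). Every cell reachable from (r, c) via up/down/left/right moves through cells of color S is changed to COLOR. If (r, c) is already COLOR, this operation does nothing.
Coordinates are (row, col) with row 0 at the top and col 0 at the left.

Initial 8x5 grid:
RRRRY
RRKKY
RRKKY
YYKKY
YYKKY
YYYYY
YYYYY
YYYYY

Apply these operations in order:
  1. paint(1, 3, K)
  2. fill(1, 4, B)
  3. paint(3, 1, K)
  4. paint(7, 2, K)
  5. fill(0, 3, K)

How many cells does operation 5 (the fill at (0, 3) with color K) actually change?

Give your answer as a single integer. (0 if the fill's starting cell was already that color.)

Answer: 8

Derivation:
After op 1 paint(1,3,K):
RRRRY
RRKKY
RRKKY
YYKKY
YYKKY
YYYYY
YYYYY
YYYYY
After op 2 fill(1,4,B) [24 cells changed]:
RRRRB
RRKKB
RRKKB
BBKKB
BBKKB
BBBBB
BBBBB
BBBBB
After op 3 paint(3,1,K):
RRRRB
RRKKB
RRKKB
BKKKB
BBKKB
BBBBB
BBBBB
BBBBB
After op 4 paint(7,2,K):
RRRRB
RRKKB
RRKKB
BKKKB
BBKKB
BBBBB
BBBBB
BBKBB
After op 5 fill(0,3,K) [8 cells changed]:
KKKKB
KKKKB
KKKKB
BKKKB
BBKKB
BBBBB
BBBBB
BBKBB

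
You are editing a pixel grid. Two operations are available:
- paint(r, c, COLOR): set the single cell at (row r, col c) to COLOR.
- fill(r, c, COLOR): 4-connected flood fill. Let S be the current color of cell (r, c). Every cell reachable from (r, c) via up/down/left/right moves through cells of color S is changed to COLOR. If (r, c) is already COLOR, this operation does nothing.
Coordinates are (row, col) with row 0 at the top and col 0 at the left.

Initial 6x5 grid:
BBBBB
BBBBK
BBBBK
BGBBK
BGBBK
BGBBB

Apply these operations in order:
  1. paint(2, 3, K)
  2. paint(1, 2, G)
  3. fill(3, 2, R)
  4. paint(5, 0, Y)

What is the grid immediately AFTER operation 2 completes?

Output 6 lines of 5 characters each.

After op 1 paint(2,3,K):
BBBBB
BBBBK
BBBKK
BGBBK
BGBBK
BGBBB
After op 2 paint(1,2,G):
BBBBB
BBGBK
BBBKK
BGBBK
BGBBK
BGBBB

Answer: BBBBB
BBGBK
BBBKK
BGBBK
BGBBK
BGBBB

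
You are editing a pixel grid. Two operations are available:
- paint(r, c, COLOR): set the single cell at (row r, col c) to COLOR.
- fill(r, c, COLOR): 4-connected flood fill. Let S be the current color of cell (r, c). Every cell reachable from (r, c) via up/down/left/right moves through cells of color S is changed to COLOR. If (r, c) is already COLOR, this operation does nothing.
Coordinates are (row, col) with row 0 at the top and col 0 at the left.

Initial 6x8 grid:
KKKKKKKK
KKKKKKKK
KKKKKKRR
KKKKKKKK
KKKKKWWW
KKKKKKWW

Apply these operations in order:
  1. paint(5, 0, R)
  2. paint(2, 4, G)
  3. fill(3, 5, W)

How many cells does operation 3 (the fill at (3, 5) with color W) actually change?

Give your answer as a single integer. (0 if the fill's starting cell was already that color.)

After op 1 paint(5,0,R):
KKKKKKKK
KKKKKKKK
KKKKKKRR
KKKKKKKK
KKKKKWWW
RKKKKKWW
After op 2 paint(2,4,G):
KKKKKKKK
KKKKKKKK
KKKKGKRR
KKKKKKKK
KKKKKWWW
RKKKKKWW
After op 3 fill(3,5,W) [39 cells changed]:
WWWWWWWW
WWWWWWWW
WWWWGWRR
WWWWWWWW
WWWWWWWW
RWWWWWWW

Answer: 39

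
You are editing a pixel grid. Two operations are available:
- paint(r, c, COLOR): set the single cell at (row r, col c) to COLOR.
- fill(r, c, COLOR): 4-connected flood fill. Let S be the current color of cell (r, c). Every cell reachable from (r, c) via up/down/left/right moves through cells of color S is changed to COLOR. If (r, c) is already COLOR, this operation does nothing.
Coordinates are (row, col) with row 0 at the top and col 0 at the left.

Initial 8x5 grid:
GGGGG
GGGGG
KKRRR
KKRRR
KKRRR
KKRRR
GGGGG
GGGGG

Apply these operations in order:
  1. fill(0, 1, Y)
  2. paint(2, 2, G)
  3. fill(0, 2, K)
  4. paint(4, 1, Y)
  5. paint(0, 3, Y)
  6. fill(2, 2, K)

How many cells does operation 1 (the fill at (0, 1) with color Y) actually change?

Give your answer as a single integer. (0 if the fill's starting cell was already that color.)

Answer: 10

Derivation:
After op 1 fill(0,1,Y) [10 cells changed]:
YYYYY
YYYYY
KKRRR
KKRRR
KKRRR
KKRRR
GGGGG
GGGGG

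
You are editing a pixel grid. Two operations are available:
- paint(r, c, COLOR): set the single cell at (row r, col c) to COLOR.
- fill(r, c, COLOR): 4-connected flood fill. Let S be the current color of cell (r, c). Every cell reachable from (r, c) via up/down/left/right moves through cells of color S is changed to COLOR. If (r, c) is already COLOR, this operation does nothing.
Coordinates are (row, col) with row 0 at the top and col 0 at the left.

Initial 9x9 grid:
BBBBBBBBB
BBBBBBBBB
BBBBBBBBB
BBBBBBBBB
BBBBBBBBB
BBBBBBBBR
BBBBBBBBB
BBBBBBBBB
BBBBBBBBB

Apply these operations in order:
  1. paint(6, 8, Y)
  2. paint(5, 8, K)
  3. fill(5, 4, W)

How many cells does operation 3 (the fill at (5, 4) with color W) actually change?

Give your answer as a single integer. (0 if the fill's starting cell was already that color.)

Answer: 79

Derivation:
After op 1 paint(6,8,Y):
BBBBBBBBB
BBBBBBBBB
BBBBBBBBB
BBBBBBBBB
BBBBBBBBB
BBBBBBBBR
BBBBBBBBY
BBBBBBBBB
BBBBBBBBB
After op 2 paint(5,8,K):
BBBBBBBBB
BBBBBBBBB
BBBBBBBBB
BBBBBBBBB
BBBBBBBBB
BBBBBBBBK
BBBBBBBBY
BBBBBBBBB
BBBBBBBBB
After op 3 fill(5,4,W) [79 cells changed]:
WWWWWWWWW
WWWWWWWWW
WWWWWWWWW
WWWWWWWWW
WWWWWWWWW
WWWWWWWWK
WWWWWWWWY
WWWWWWWWW
WWWWWWWWW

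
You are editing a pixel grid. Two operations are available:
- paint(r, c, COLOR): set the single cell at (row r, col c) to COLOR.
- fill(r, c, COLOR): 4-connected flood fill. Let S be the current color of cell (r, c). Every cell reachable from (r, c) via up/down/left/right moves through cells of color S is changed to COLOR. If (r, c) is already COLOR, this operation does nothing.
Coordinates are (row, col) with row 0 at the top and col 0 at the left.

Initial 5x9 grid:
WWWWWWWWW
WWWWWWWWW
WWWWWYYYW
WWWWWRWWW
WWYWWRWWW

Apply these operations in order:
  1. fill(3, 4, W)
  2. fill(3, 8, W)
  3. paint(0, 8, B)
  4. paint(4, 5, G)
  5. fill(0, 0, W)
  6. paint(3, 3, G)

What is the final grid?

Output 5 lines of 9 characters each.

After op 1 fill(3,4,W) [0 cells changed]:
WWWWWWWWW
WWWWWWWWW
WWWWWYYYW
WWWWWRWWW
WWYWWRWWW
After op 2 fill(3,8,W) [0 cells changed]:
WWWWWWWWW
WWWWWWWWW
WWWWWYYYW
WWWWWRWWW
WWYWWRWWW
After op 3 paint(0,8,B):
WWWWWWWWB
WWWWWWWWW
WWWWWYYYW
WWWWWRWWW
WWYWWRWWW
After op 4 paint(4,5,G):
WWWWWWWWB
WWWWWWWWW
WWWWWYYYW
WWWWWRWWW
WWYWWGWWW
After op 5 fill(0,0,W) [0 cells changed]:
WWWWWWWWB
WWWWWWWWW
WWWWWYYYW
WWWWWRWWW
WWYWWGWWW
After op 6 paint(3,3,G):
WWWWWWWWB
WWWWWWWWW
WWWWWYYYW
WWWGWRWWW
WWYWWGWWW

Answer: WWWWWWWWB
WWWWWWWWW
WWWWWYYYW
WWWGWRWWW
WWYWWGWWW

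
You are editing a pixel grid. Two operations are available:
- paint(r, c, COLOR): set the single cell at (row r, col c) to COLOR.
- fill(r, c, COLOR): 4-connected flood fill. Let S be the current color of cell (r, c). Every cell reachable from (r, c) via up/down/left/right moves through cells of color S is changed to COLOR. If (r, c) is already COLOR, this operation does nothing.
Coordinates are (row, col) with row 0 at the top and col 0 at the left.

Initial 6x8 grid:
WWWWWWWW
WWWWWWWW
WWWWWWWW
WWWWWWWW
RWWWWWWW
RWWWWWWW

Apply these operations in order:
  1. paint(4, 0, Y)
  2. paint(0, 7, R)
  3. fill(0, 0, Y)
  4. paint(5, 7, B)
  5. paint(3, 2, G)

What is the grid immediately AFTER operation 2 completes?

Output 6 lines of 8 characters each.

Answer: WWWWWWWR
WWWWWWWW
WWWWWWWW
WWWWWWWW
YWWWWWWW
RWWWWWWW

Derivation:
After op 1 paint(4,0,Y):
WWWWWWWW
WWWWWWWW
WWWWWWWW
WWWWWWWW
YWWWWWWW
RWWWWWWW
After op 2 paint(0,7,R):
WWWWWWWR
WWWWWWWW
WWWWWWWW
WWWWWWWW
YWWWWWWW
RWWWWWWW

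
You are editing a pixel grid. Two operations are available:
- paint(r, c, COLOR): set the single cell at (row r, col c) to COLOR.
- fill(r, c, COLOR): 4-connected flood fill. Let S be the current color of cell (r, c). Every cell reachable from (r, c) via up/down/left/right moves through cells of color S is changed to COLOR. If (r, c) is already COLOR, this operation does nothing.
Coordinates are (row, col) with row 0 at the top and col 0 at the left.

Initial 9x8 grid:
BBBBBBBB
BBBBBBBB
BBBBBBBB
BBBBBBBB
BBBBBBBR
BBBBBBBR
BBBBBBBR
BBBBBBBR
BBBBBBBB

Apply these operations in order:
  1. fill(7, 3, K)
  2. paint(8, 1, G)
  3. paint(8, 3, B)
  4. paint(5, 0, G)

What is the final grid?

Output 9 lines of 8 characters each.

Answer: KKKKKKKK
KKKKKKKK
KKKKKKKK
KKKKKKKK
KKKKKKKR
GKKKKKKR
KKKKKKKR
KKKKKKKR
KGKBKKKK

Derivation:
After op 1 fill(7,3,K) [68 cells changed]:
KKKKKKKK
KKKKKKKK
KKKKKKKK
KKKKKKKK
KKKKKKKR
KKKKKKKR
KKKKKKKR
KKKKKKKR
KKKKKKKK
After op 2 paint(8,1,G):
KKKKKKKK
KKKKKKKK
KKKKKKKK
KKKKKKKK
KKKKKKKR
KKKKKKKR
KKKKKKKR
KKKKKKKR
KGKKKKKK
After op 3 paint(8,3,B):
KKKKKKKK
KKKKKKKK
KKKKKKKK
KKKKKKKK
KKKKKKKR
KKKKKKKR
KKKKKKKR
KKKKKKKR
KGKBKKKK
After op 4 paint(5,0,G):
KKKKKKKK
KKKKKKKK
KKKKKKKK
KKKKKKKK
KKKKKKKR
GKKKKKKR
KKKKKKKR
KKKKKKKR
KGKBKKKK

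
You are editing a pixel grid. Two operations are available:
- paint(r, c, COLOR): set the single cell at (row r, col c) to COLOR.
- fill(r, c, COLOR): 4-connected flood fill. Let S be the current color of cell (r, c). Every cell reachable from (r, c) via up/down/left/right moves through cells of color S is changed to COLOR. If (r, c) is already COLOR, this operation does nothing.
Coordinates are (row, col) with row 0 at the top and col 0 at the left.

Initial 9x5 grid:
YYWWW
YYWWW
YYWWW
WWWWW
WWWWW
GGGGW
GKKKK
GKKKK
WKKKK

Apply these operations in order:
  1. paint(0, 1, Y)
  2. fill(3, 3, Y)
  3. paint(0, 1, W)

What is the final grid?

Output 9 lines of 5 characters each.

Answer: YWYYY
YYYYY
YYYYY
YYYYY
YYYYY
GGGGY
GKKKK
GKKKK
WKKKK

Derivation:
After op 1 paint(0,1,Y):
YYWWW
YYWWW
YYWWW
WWWWW
WWWWW
GGGGW
GKKKK
GKKKK
WKKKK
After op 2 fill(3,3,Y) [20 cells changed]:
YYYYY
YYYYY
YYYYY
YYYYY
YYYYY
GGGGY
GKKKK
GKKKK
WKKKK
After op 3 paint(0,1,W):
YWYYY
YYYYY
YYYYY
YYYYY
YYYYY
GGGGY
GKKKK
GKKKK
WKKKK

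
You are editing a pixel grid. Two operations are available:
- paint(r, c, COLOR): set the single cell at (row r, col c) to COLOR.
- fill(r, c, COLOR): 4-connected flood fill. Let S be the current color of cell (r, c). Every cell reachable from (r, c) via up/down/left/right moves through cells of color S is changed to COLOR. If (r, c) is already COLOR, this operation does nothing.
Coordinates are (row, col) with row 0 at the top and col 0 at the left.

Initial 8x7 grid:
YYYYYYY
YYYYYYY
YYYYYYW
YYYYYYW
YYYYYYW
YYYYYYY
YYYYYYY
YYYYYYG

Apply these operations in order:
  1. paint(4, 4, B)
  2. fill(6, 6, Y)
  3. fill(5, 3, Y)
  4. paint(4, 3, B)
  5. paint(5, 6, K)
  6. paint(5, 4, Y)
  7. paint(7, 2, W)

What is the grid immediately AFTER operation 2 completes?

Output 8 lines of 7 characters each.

After op 1 paint(4,4,B):
YYYYYYY
YYYYYYY
YYYYYYW
YYYYYYW
YYYYBYW
YYYYYYY
YYYYYYY
YYYYYYG
After op 2 fill(6,6,Y) [0 cells changed]:
YYYYYYY
YYYYYYY
YYYYYYW
YYYYYYW
YYYYBYW
YYYYYYY
YYYYYYY
YYYYYYG

Answer: YYYYYYY
YYYYYYY
YYYYYYW
YYYYYYW
YYYYBYW
YYYYYYY
YYYYYYY
YYYYYYG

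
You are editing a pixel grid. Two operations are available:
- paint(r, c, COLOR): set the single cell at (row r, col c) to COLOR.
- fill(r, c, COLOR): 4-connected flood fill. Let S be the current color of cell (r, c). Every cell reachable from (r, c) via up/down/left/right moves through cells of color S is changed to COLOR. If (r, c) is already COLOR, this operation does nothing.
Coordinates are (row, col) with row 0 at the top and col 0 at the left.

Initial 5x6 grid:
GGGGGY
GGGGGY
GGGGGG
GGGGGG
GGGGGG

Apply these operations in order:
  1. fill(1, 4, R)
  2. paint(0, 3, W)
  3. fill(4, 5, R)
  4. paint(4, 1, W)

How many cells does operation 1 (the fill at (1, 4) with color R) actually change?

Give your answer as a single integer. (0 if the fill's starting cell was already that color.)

After op 1 fill(1,4,R) [28 cells changed]:
RRRRRY
RRRRRY
RRRRRR
RRRRRR
RRRRRR

Answer: 28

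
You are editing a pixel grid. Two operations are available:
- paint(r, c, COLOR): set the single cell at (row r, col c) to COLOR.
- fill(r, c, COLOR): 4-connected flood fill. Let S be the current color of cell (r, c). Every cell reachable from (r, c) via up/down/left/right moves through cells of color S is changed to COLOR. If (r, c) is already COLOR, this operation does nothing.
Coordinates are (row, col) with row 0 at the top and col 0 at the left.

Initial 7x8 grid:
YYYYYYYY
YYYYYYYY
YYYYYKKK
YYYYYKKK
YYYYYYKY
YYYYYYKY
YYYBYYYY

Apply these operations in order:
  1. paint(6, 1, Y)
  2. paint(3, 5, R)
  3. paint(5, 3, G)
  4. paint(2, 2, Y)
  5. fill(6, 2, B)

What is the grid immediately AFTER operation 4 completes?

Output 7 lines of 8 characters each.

After op 1 paint(6,1,Y):
YYYYYYYY
YYYYYYYY
YYYYYKKK
YYYYYKKK
YYYYYYKY
YYYYYYKY
YYYBYYYY
After op 2 paint(3,5,R):
YYYYYYYY
YYYYYYYY
YYYYYKKK
YYYYYRKK
YYYYYYKY
YYYYYYKY
YYYBYYYY
After op 3 paint(5,3,G):
YYYYYYYY
YYYYYYYY
YYYYYKKK
YYYYYRKK
YYYYYYKY
YYYGYYKY
YYYBYYYY
After op 4 paint(2,2,Y):
YYYYYYYY
YYYYYYYY
YYYYYKKK
YYYYYRKK
YYYYYYKY
YYYGYYKY
YYYBYYYY

Answer: YYYYYYYY
YYYYYYYY
YYYYYKKK
YYYYYRKK
YYYYYYKY
YYYGYYKY
YYYBYYYY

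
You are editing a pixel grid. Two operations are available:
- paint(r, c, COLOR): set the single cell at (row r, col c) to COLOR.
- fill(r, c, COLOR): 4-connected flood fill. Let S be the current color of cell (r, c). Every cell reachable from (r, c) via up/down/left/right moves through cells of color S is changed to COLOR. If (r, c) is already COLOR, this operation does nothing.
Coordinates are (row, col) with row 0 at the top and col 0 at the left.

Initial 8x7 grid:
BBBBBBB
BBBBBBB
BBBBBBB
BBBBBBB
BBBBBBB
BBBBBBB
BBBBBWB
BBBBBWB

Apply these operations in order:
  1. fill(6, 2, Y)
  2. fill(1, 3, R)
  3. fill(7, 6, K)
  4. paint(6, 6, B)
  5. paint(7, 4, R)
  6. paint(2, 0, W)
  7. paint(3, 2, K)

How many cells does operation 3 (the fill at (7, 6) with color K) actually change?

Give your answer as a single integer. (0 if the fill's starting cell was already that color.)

After op 1 fill(6,2,Y) [54 cells changed]:
YYYYYYY
YYYYYYY
YYYYYYY
YYYYYYY
YYYYYYY
YYYYYYY
YYYYYWY
YYYYYWY
After op 2 fill(1,3,R) [54 cells changed]:
RRRRRRR
RRRRRRR
RRRRRRR
RRRRRRR
RRRRRRR
RRRRRRR
RRRRRWR
RRRRRWR
After op 3 fill(7,6,K) [54 cells changed]:
KKKKKKK
KKKKKKK
KKKKKKK
KKKKKKK
KKKKKKK
KKKKKKK
KKKKKWK
KKKKKWK

Answer: 54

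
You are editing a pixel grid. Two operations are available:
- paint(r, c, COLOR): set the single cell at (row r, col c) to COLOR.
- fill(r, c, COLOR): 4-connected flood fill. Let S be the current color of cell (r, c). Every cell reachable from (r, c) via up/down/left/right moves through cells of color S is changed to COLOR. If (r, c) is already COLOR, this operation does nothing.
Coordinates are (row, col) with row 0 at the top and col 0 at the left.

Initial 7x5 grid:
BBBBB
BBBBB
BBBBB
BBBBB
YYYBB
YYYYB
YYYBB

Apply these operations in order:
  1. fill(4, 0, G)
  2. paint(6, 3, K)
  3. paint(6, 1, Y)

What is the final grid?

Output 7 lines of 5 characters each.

After op 1 fill(4,0,G) [10 cells changed]:
BBBBB
BBBBB
BBBBB
BBBBB
GGGBB
GGGGB
GGGBB
After op 2 paint(6,3,K):
BBBBB
BBBBB
BBBBB
BBBBB
GGGBB
GGGGB
GGGKB
After op 3 paint(6,1,Y):
BBBBB
BBBBB
BBBBB
BBBBB
GGGBB
GGGGB
GYGKB

Answer: BBBBB
BBBBB
BBBBB
BBBBB
GGGBB
GGGGB
GYGKB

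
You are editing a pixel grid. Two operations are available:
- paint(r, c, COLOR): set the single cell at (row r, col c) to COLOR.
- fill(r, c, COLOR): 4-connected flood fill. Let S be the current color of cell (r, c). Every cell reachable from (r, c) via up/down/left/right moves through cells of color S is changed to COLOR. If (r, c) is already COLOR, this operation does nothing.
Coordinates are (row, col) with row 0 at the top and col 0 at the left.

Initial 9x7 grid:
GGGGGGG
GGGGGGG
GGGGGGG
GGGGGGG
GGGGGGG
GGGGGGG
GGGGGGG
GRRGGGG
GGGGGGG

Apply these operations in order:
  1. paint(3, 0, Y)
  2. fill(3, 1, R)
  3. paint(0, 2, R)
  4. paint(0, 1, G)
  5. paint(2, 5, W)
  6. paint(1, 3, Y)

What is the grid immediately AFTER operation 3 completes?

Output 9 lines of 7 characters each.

After op 1 paint(3,0,Y):
GGGGGGG
GGGGGGG
GGGGGGG
YGGGGGG
GGGGGGG
GGGGGGG
GGGGGGG
GRRGGGG
GGGGGGG
After op 2 fill(3,1,R) [60 cells changed]:
RRRRRRR
RRRRRRR
RRRRRRR
YRRRRRR
RRRRRRR
RRRRRRR
RRRRRRR
RRRRRRR
RRRRRRR
After op 3 paint(0,2,R):
RRRRRRR
RRRRRRR
RRRRRRR
YRRRRRR
RRRRRRR
RRRRRRR
RRRRRRR
RRRRRRR
RRRRRRR

Answer: RRRRRRR
RRRRRRR
RRRRRRR
YRRRRRR
RRRRRRR
RRRRRRR
RRRRRRR
RRRRRRR
RRRRRRR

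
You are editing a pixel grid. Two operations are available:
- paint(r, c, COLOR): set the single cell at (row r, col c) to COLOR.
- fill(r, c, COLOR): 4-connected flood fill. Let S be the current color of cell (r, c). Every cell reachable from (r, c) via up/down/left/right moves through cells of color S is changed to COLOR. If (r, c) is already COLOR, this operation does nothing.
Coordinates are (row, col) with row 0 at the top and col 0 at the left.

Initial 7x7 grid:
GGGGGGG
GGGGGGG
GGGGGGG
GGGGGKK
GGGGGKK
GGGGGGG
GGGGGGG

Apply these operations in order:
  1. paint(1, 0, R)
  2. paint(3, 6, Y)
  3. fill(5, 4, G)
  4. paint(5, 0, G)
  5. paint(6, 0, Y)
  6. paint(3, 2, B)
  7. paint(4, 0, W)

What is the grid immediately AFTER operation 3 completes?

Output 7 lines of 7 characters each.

After op 1 paint(1,0,R):
GGGGGGG
RGGGGGG
GGGGGGG
GGGGGKK
GGGGGKK
GGGGGGG
GGGGGGG
After op 2 paint(3,6,Y):
GGGGGGG
RGGGGGG
GGGGGGG
GGGGGKY
GGGGGKK
GGGGGGG
GGGGGGG
After op 3 fill(5,4,G) [0 cells changed]:
GGGGGGG
RGGGGGG
GGGGGGG
GGGGGKY
GGGGGKK
GGGGGGG
GGGGGGG

Answer: GGGGGGG
RGGGGGG
GGGGGGG
GGGGGKY
GGGGGKK
GGGGGGG
GGGGGGG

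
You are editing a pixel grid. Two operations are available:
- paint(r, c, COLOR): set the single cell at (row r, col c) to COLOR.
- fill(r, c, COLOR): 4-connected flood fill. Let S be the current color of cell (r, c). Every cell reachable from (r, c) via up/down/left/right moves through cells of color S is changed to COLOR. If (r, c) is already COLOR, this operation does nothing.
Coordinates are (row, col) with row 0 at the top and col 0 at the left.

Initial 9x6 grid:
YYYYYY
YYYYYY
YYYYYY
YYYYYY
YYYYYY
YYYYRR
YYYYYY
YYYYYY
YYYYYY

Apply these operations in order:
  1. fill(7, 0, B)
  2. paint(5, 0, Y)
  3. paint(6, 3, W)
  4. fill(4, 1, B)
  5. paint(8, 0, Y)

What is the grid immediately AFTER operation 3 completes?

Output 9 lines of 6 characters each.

After op 1 fill(7,0,B) [52 cells changed]:
BBBBBB
BBBBBB
BBBBBB
BBBBBB
BBBBBB
BBBBRR
BBBBBB
BBBBBB
BBBBBB
After op 2 paint(5,0,Y):
BBBBBB
BBBBBB
BBBBBB
BBBBBB
BBBBBB
YBBBRR
BBBBBB
BBBBBB
BBBBBB
After op 3 paint(6,3,W):
BBBBBB
BBBBBB
BBBBBB
BBBBBB
BBBBBB
YBBBRR
BBBWBB
BBBBBB
BBBBBB

Answer: BBBBBB
BBBBBB
BBBBBB
BBBBBB
BBBBBB
YBBBRR
BBBWBB
BBBBBB
BBBBBB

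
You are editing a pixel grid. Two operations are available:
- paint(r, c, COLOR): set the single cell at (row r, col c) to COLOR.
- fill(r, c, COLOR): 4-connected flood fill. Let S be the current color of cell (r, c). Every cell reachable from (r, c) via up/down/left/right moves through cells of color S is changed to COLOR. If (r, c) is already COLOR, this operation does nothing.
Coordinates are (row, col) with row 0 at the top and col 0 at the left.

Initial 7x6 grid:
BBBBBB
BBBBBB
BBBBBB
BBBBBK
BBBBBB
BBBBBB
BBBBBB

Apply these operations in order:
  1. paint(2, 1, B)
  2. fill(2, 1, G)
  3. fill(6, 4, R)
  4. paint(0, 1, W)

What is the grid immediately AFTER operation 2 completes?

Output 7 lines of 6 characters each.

Answer: GGGGGG
GGGGGG
GGGGGG
GGGGGK
GGGGGG
GGGGGG
GGGGGG

Derivation:
After op 1 paint(2,1,B):
BBBBBB
BBBBBB
BBBBBB
BBBBBK
BBBBBB
BBBBBB
BBBBBB
After op 2 fill(2,1,G) [41 cells changed]:
GGGGGG
GGGGGG
GGGGGG
GGGGGK
GGGGGG
GGGGGG
GGGGGG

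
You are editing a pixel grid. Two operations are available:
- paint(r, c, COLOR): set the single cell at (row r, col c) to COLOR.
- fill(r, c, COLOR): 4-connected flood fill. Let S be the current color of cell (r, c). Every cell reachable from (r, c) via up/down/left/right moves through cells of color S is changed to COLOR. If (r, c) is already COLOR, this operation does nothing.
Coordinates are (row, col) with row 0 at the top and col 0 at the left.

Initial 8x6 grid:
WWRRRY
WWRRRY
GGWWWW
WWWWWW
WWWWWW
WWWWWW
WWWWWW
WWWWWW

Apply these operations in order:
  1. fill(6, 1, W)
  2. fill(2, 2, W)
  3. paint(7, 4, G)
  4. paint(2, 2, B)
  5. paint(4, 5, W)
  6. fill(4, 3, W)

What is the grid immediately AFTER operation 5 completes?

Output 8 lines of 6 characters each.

After op 1 fill(6,1,W) [0 cells changed]:
WWRRRY
WWRRRY
GGWWWW
WWWWWW
WWWWWW
WWWWWW
WWWWWW
WWWWWW
After op 2 fill(2,2,W) [0 cells changed]:
WWRRRY
WWRRRY
GGWWWW
WWWWWW
WWWWWW
WWWWWW
WWWWWW
WWWWWW
After op 3 paint(7,4,G):
WWRRRY
WWRRRY
GGWWWW
WWWWWW
WWWWWW
WWWWWW
WWWWWW
WWWWGW
After op 4 paint(2,2,B):
WWRRRY
WWRRRY
GGBWWW
WWWWWW
WWWWWW
WWWWWW
WWWWWW
WWWWGW
After op 5 paint(4,5,W):
WWRRRY
WWRRRY
GGBWWW
WWWWWW
WWWWWW
WWWWWW
WWWWWW
WWWWGW

Answer: WWRRRY
WWRRRY
GGBWWW
WWWWWW
WWWWWW
WWWWWW
WWWWWW
WWWWGW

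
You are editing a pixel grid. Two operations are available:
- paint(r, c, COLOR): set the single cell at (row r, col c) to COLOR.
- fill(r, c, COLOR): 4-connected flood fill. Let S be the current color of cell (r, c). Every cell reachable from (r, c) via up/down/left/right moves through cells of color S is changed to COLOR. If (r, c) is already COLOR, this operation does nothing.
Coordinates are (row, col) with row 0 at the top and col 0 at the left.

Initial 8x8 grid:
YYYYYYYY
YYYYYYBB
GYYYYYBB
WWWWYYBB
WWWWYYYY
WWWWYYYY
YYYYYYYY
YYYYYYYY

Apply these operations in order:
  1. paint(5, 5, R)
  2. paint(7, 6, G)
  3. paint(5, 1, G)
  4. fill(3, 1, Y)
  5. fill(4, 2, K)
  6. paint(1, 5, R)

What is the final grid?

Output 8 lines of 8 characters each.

Answer: KKKKKKKK
KKKKKRBB
GKKKKKBB
KKKKKKBB
KKKKKKKK
KGKKKRKK
KKKKKKKK
KKKKKKGK

Derivation:
After op 1 paint(5,5,R):
YYYYYYYY
YYYYYYBB
GYYYYYBB
WWWWYYBB
WWWWYYYY
WWWWYRYY
YYYYYYYY
YYYYYYYY
After op 2 paint(7,6,G):
YYYYYYYY
YYYYYYBB
GYYYYYBB
WWWWYYBB
WWWWYYYY
WWWWYRYY
YYYYYYYY
YYYYYYGY
After op 3 paint(5,1,G):
YYYYYYYY
YYYYYYBB
GYYYYYBB
WWWWYYBB
WWWWYYYY
WGWWYRYY
YYYYYYYY
YYYYYYGY
After op 4 fill(3,1,Y) [11 cells changed]:
YYYYYYYY
YYYYYYBB
GYYYYYBB
YYYYYYBB
YYYYYYYY
YGYYYRYY
YYYYYYYY
YYYYYYGY
After op 5 fill(4,2,K) [54 cells changed]:
KKKKKKKK
KKKKKKBB
GKKKKKBB
KKKKKKBB
KKKKKKKK
KGKKKRKK
KKKKKKKK
KKKKKKGK
After op 6 paint(1,5,R):
KKKKKKKK
KKKKKRBB
GKKKKKBB
KKKKKKBB
KKKKKKKK
KGKKKRKK
KKKKKKKK
KKKKKKGK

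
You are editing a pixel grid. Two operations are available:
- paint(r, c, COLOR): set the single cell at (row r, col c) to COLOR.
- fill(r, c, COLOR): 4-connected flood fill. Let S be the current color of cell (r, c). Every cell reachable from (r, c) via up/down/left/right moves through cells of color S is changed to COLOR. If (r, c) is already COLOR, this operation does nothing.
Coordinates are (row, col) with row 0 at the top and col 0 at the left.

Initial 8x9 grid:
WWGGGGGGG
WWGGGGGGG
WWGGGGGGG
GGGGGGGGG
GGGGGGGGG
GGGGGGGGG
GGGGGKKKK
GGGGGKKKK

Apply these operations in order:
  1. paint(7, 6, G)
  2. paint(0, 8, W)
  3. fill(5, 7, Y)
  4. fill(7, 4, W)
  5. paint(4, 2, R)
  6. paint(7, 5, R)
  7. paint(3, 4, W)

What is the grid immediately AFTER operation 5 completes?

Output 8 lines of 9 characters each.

After op 1 paint(7,6,G):
WWGGGGGGG
WWGGGGGGG
WWGGGGGGG
GGGGGGGGG
GGGGGGGGG
GGGGGGGGG
GGGGGKKKK
GGGGGKGKK
After op 2 paint(0,8,W):
WWGGGGGGW
WWGGGGGGG
WWGGGGGGG
GGGGGGGGG
GGGGGGGGG
GGGGGGGGG
GGGGGKKKK
GGGGGKGKK
After op 3 fill(5,7,Y) [57 cells changed]:
WWYYYYYYW
WWYYYYYYY
WWYYYYYYY
YYYYYYYYY
YYYYYYYYY
YYYYYYYYY
YYYYYKKKK
YYYYYKGKK
After op 4 fill(7,4,W) [57 cells changed]:
WWWWWWWWW
WWWWWWWWW
WWWWWWWWW
WWWWWWWWW
WWWWWWWWW
WWWWWWWWW
WWWWWKKKK
WWWWWKGKK
After op 5 paint(4,2,R):
WWWWWWWWW
WWWWWWWWW
WWWWWWWWW
WWWWWWWWW
WWRWWWWWW
WWWWWWWWW
WWWWWKKKK
WWWWWKGKK

Answer: WWWWWWWWW
WWWWWWWWW
WWWWWWWWW
WWWWWWWWW
WWRWWWWWW
WWWWWWWWW
WWWWWKKKK
WWWWWKGKK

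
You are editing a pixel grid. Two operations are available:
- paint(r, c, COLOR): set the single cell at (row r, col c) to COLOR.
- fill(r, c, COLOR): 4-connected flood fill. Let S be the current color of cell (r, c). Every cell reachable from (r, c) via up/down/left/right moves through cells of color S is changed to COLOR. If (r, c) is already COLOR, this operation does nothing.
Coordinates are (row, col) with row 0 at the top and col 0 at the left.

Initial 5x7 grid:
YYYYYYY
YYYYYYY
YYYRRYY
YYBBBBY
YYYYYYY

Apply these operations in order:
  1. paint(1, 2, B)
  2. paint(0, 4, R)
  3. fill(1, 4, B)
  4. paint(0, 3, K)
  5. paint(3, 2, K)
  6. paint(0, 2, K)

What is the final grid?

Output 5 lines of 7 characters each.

After op 1 paint(1,2,B):
YYYYYYY
YYBYYYY
YYYRRYY
YYBBBBY
YYYYYYY
After op 2 paint(0,4,R):
YYYYRYY
YYBYYYY
YYYRRYY
YYBBBBY
YYYYYYY
After op 3 fill(1,4,B) [27 cells changed]:
BBBBRBB
BBBBBBB
BBBRRBB
BBBBBBB
BBBBBBB
After op 4 paint(0,3,K):
BBBKRBB
BBBBBBB
BBBRRBB
BBBBBBB
BBBBBBB
After op 5 paint(3,2,K):
BBBKRBB
BBBBBBB
BBBRRBB
BBKBBBB
BBBBBBB
After op 6 paint(0,2,K):
BBKKRBB
BBBBBBB
BBBRRBB
BBKBBBB
BBBBBBB

Answer: BBKKRBB
BBBBBBB
BBBRRBB
BBKBBBB
BBBBBBB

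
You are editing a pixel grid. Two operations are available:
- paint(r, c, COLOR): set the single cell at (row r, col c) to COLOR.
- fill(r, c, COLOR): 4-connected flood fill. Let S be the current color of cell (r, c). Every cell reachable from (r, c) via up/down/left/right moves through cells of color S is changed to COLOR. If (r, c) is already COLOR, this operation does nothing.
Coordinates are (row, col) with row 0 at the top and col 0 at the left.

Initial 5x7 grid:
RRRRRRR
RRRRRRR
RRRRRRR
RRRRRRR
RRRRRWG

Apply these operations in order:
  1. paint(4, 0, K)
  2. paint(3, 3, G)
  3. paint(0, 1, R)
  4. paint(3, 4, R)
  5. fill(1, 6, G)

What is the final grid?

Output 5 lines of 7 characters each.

After op 1 paint(4,0,K):
RRRRRRR
RRRRRRR
RRRRRRR
RRRRRRR
KRRRRWG
After op 2 paint(3,3,G):
RRRRRRR
RRRRRRR
RRRRRRR
RRRGRRR
KRRRRWG
After op 3 paint(0,1,R):
RRRRRRR
RRRRRRR
RRRRRRR
RRRGRRR
KRRRRWG
After op 4 paint(3,4,R):
RRRRRRR
RRRRRRR
RRRRRRR
RRRGRRR
KRRRRWG
After op 5 fill(1,6,G) [31 cells changed]:
GGGGGGG
GGGGGGG
GGGGGGG
GGGGGGG
KGGGGWG

Answer: GGGGGGG
GGGGGGG
GGGGGGG
GGGGGGG
KGGGGWG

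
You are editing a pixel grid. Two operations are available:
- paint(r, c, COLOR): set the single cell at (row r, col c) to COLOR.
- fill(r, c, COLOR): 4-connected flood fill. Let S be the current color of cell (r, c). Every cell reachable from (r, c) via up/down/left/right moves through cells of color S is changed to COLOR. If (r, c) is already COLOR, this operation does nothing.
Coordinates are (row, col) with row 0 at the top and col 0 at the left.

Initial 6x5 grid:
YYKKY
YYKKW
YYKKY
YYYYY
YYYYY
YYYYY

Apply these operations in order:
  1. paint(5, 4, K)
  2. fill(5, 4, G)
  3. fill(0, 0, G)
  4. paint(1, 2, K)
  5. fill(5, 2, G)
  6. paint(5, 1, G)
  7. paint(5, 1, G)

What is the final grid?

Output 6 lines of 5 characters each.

After op 1 paint(5,4,K):
YYKKY
YYKKW
YYKKY
YYYYY
YYYYY
YYYYK
After op 2 fill(5,4,G) [1 cells changed]:
YYKKY
YYKKW
YYKKY
YYYYY
YYYYY
YYYYG
After op 3 fill(0,0,G) [21 cells changed]:
GGKKY
GGKKW
GGKKG
GGGGG
GGGGG
GGGGG
After op 4 paint(1,2,K):
GGKKY
GGKKW
GGKKG
GGGGG
GGGGG
GGGGG
After op 5 fill(5,2,G) [0 cells changed]:
GGKKY
GGKKW
GGKKG
GGGGG
GGGGG
GGGGG
After op 6 paint(5,1,G):
GGKKY
GGKKW
GGKKG
GGGGG
GGGGG
GGGGG
After op 7 paint(5,1,G):
GGKKY
GGKKW
GGKKG
GGGGG
GGGGG
GGGGG

Answer: GGKKY
GGKKW
GGKKG
GGGGG
GGGGG
GGGGG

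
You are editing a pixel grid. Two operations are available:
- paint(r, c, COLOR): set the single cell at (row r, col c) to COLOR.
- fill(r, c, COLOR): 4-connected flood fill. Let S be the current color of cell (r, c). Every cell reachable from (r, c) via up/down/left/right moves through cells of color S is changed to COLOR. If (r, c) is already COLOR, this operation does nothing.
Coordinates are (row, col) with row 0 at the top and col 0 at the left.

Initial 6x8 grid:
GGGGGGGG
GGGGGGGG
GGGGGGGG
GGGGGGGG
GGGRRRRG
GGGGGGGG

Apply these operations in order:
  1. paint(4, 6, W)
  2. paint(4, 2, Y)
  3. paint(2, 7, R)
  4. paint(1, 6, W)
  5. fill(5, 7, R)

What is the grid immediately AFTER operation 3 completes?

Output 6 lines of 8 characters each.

After op 1 paint(4,6,W):
GGGGGGGG
GGGGGGGG
GGGGGGGG
GGGGGGGG
GGGRRRWG
GGGGGGGG
After op 2 paint(4,2,Y):
GGGGGGGG
GGGGGGGG
GGGGGGGG
GGGGGGGG
GGYRRRWG
GGGGGGGG
After op 3 paint(2,7,R):
GGGGGGGG
GGGGGGGG
GGGGGGGR
GGGGGGGG
GGYRRRWG
GGGGGGGG

Answer: GGGGGGGG
GGGGGGGG
GGGGGGGR
GGGGGGGG
GGYRRRWG
GGGGGGGG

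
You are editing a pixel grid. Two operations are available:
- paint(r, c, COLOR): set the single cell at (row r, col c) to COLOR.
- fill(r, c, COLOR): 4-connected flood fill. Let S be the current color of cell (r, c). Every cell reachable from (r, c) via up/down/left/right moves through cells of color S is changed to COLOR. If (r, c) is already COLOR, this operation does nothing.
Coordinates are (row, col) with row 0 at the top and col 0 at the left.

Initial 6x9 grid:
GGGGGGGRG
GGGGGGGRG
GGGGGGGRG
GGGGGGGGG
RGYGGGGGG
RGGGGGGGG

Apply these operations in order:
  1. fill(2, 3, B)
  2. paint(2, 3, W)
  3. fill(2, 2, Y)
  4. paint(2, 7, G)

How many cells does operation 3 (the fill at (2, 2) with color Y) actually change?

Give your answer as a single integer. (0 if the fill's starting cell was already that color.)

Answer: 47

Derivation:
After op 1 fill(2,3,B) [48 cells changed]:
BBBBBBBRB
BBBBBBBRB
BBBBBBBRB
BBBBBBBBB
RBYBBBBBB
RBBBBBBBB
After op 2 paint(2,3,W):
BBBBBBBRB
BBBBBBBRB
BBBWBBBRB
BBBBBBBBB
RBYBBBBBB
RBBBBBBBB
After op 3 fill(2,2,Y) [47 cells changed]:
YYYYYYYRY
YYYYYYYRY
YYYWYYYRY
YYYYYYYYY
RYYYYYYYY
RYYYYYYYY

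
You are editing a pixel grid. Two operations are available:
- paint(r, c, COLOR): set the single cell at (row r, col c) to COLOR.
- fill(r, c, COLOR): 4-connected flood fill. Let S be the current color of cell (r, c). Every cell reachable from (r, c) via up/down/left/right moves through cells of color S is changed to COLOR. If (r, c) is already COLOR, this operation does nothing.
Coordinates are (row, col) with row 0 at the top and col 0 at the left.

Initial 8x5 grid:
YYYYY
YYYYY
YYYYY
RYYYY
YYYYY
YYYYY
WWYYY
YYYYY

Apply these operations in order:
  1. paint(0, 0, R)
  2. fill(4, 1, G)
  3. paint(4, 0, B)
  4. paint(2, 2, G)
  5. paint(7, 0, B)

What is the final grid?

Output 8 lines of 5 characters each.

After op 1 paint(0,0,R):
RYYYY
YYYYY
YYYYY
RYYYY
YYYYY
YYYYY
WWYYY
YYYYY
After op 2 fill(4,1,G) [36 cells changed]:
RGGGG
GGGGG
GGGGG
RGGGG
GGGGG
GGGGG
WWGGG
GGGGG
After op 3 paint(4,0,B):
RGGGG
GGGGG
GGGGG
RGGGG
BGGGG
GGGGG
WWGGG
GGGGG
After op 4 paint(2,2,G):
RGGGG
GGGGG
GGGGG
RGGGG
BGGGG
GGGGG
WWGGG
GGGGG
After op 5 paint(7,0,B):
RGGGG
GGGGG
GGGGG
RGGGG
BGGGG
GGGGG
WWGGG
BGGGG

Answer: RGGGG
GGGGG
GGGGG
RGGGG
BGGGG
GGGGG
WWGGG
BGGGG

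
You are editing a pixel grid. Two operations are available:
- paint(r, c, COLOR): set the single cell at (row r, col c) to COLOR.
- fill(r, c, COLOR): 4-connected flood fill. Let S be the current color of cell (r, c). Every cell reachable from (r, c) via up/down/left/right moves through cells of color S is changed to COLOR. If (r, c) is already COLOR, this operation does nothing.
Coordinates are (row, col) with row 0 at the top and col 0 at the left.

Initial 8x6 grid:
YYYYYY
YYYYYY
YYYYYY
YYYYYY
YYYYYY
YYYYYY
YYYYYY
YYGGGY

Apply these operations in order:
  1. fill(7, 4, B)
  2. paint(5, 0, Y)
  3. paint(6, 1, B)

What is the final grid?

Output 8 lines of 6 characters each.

Answer: YYYYYY
YYYYYY
YYYYYY
YYYYYY
YYYYYY
YYYYYY
YBYYYY
YYBBBY

Derivation:
After op 1 fill(7,4,B) [3 cells changed]:
YYYYYY
YYYYYY
YYYYYY
YYYYYY
YYYYYY
YYYYYY
YYYYYY
YYBBBY
After op 2 paint(5,0,Y):
YYYYYY
YYYYYY
YYYYYY
YYYYYY
YYYYYY
YYYYYY
YYYYYY
YYBBBY
After op 3 paint(6,1,B):
YYYYYY
YYYYYY
YYYYYY
YYYYYY
YYYYYY
YYYYYY
YBYYYY
YYBBBY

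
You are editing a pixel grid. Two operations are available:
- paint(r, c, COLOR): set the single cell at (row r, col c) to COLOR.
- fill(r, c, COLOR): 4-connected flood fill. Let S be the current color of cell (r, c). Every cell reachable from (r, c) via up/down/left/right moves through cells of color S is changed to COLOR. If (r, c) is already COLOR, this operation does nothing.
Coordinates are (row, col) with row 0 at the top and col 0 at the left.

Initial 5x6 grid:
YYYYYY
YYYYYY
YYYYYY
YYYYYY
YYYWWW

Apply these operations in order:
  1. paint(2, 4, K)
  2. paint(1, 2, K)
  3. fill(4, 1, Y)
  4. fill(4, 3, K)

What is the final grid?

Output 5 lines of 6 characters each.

Answer: YYYYYY
YYKYYY
YYYYKY
YYYYYY
YYYKKK

Derivation:
After op 1 paint(2,4,K):
YYYYYY
YYYYYY
YYYYKY
YYYYYY
YYYWWW
After op 2 paint(1,2,K):
YYYYYY
YYKYYY
YYYYKY
YYYYYY
YYYWWW
After op 3 fill(4,1,Y) [0 cells changed]:
YYYYYY
YYKYYY
YYYYKY
YYYYYY
YYYWWW
After op 4 fill(4,3,K) [3 cells changed]:
YYYYYY
YYKYYY
YYYYKY
YYYYYY
YYYKKK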